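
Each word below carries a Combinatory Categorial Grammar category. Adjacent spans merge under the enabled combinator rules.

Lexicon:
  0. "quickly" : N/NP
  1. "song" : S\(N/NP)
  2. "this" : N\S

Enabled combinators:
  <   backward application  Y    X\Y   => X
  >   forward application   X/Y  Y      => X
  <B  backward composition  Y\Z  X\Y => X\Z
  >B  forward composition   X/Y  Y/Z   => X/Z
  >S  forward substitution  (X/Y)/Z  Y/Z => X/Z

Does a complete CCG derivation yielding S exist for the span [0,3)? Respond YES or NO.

N/NP S\(N/NP) N\S
CKY chart[0,3] = {N}; S ∉ chart

NO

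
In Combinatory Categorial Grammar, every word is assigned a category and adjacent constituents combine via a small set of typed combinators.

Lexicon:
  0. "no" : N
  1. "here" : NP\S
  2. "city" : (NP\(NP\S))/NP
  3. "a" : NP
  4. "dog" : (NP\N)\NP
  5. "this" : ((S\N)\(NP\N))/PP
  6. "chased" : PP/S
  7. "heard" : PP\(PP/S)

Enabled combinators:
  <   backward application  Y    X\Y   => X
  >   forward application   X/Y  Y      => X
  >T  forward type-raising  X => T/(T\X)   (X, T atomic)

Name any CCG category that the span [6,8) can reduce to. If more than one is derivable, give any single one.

[0,8] S   >
  [0,1] S/(S\N)   >T
    [0,1] "no" : N
  [1,8] S\N   <
    [1,5] NP\N   <
      [1,4] NP   <
        [1,2] "here" : NP\S
        [2,4] NP\(NP\S)   >
          [2,3] "city" : (NP\(NP\S))/NP
          [3,4] "a" : NP
      [4,5] "dog" : (NP\N)\NP
    [5,8] (S\N)\(NP\N)   >
      [5,6] "this" : ((S\N)\(NP\N))/PP
      [6,8] PP   <
        [6,7] "chased" : PP/S
        [7,8] "heard" : PP\(PP/S)

PP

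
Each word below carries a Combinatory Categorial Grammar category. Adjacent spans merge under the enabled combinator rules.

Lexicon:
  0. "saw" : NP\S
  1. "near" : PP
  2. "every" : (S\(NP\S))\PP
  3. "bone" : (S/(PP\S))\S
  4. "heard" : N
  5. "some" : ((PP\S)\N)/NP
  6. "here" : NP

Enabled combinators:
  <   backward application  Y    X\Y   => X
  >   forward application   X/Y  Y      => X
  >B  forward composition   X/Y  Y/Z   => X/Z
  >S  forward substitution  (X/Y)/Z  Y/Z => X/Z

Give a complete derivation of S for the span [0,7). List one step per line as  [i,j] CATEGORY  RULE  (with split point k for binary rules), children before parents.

[0,7] S   >
  [0,4] S/(PP\S)   <
    [0,3] S   <
      [0,1] "saw" : NP\S
      [1,3] S\(NP\S)   <
        [1,2] "near" : PP
        [2,3] "every" : (S\(NP\S))\PP
    [3,4] "bone" : (S/(PP\S))\S
  [4,7] PP\S   <
    [4,5] "heard" : N
    [5,7] (PP\S)\N   >
      [5,6] "some" : ((PP\S)\N)/NP
      [6,7] "here" : NP

[0,1] NP\S  lex  "saw"
[1,2] PP  lex  "near"
[2,3] (S\(NP\S))\PP  lex  "every"
[1,3] S\(NP\S)  <  k=2
[0,3] S  <  k=1
[3,4] (S/(PP\S))\S  lex  "bone"
[0,4] S/(PP\S)  <  k=3
[4,5] N  lex  "heard"
[5,6] ((PP\S)\N)/NP  lex  "some"
[6,7] NP  lex  "here"
[5,7] (PP\S)\N  >  k=6
[4,7] PP\S  <  k=5
[0,7] S  >  k=4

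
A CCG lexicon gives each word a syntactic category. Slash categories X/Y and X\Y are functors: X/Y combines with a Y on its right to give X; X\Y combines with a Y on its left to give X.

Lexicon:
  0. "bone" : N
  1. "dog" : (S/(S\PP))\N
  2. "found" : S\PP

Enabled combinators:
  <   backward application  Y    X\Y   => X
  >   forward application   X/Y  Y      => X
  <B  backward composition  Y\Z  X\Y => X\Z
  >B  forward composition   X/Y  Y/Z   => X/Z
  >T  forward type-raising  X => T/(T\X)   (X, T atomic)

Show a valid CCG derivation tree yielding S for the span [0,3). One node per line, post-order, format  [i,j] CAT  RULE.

[0,3] S   >
  [0,2] S/(S\PP)   <
    [0,1] "bone" : N
    [1,2] "dog" : (S/(S\PP))\N
  [2,3] "found" : S\PP

[0,1] N  lex  "bone"
[1,2] (S/(S\PP))\N  lex  "dog"
[0,2] S/(S\PP)  <  k=1
[2,3] S\PP  lex  "found"
[0,3] S  >  k=2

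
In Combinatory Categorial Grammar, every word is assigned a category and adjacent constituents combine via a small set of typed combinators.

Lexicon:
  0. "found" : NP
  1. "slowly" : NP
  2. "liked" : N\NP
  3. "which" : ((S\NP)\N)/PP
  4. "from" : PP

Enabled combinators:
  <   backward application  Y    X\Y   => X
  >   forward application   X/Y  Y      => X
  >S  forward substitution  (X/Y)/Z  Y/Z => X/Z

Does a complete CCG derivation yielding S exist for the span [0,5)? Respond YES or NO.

YES

[0,5] S   <
  [0,1] "found" : NP
  [1,5] S\NP   <
    [1,3] N   <
      [1,2] "slowly" : NP
      [2,3] "liked" : N\NP
    [3,5] (S\NP)\N   >
      [3,4] "which" : ((S\NP)\N)/PP
      [4,5] "from" : PP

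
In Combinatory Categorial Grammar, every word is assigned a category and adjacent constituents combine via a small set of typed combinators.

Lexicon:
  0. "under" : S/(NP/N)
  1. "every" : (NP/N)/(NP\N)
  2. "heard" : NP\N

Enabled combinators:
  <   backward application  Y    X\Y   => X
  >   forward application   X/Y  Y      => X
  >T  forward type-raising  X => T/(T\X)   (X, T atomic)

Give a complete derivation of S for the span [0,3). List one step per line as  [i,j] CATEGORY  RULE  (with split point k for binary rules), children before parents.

[0,1] S/(NP/N)  lex  "under"
[1,2] (NP/N)/(NP\N)  lex  "every"
[2,3] NP\N  lex  "heard"
[1,3] NP/N  >  k=2
[0,3] S  >  k=1

[0,3] S   >
  [0,1] "under" : S/(NP/N)
  [1,3] NP/N   >
    [1,2] "every" : (NP/N)/(NP\N)
    [2,3] "heard" : NP\N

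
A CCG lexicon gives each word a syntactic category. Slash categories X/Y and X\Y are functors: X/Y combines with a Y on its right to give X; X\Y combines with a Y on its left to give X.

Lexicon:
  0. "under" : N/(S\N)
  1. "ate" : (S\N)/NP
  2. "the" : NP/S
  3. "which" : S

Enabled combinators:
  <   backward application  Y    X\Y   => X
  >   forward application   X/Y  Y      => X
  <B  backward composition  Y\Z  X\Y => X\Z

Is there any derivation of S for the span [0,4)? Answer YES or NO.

N/(S\N) (S\N)/NP NP/S S
CKY chart[0,4] = {N}; S ∉ chart

NO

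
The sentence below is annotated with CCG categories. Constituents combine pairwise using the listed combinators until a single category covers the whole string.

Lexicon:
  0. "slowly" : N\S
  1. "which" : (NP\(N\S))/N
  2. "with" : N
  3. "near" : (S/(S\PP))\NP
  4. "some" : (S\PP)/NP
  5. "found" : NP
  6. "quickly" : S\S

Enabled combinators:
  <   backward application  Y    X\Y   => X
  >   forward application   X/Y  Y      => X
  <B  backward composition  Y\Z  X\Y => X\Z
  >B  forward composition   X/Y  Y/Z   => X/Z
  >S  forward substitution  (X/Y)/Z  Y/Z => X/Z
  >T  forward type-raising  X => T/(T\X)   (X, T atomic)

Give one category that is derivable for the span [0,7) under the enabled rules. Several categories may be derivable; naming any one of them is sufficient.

[0,7] S   >
  [0,4] S/(S\PP)   <
    [0,3] NP   <
      [0,1] "slowly" : N\S
      [1,3] NP\(N\S)   >
        [1,2] "which" : (NP\(N\S))/N
        [2,3] "with" : N
    [3,4] "near" : (S/(S\PP))\NP
  [4,7] S\PP   <B
    [4,6] S\PP   >
      [4,5] "some" : (S\PP)/NP
      [5,6] "found" : NP
    [6,7] "quickly" : S\S

S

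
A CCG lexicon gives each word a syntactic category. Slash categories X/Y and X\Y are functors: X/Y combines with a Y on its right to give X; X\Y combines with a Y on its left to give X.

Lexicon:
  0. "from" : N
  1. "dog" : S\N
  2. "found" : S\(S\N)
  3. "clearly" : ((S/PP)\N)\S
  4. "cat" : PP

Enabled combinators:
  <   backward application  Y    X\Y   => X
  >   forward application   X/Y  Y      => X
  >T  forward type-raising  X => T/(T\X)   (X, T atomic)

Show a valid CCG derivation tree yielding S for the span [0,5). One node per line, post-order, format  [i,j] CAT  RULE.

[0,5] S   >
  [0,4] S/PP   <
    [0,1] "from" : N
    [1,4] (S/PP)\N   <
      [1,3] S   <
        [1,2] "dog" : S\N
        [2,3] "found" : S\(S\N)
      [3,4] "clearly" : ((S/PP)\N)\S
  [4,5] "cat" : PP

[0,1] N  lex  "from"
[1,2] S\N  lex  "dog"
[2,3] S\(S\N)  lex  "found"
[1,3] S  <  k=2
[3,4] ((S/PP)\N)\S  lex  "clearly"
[1,4] (S/PP)\N  <  k=3
[0,4] S/PP  <  k=1
[4,5] PP  lex  "cat"
[0,5] S  >  k=4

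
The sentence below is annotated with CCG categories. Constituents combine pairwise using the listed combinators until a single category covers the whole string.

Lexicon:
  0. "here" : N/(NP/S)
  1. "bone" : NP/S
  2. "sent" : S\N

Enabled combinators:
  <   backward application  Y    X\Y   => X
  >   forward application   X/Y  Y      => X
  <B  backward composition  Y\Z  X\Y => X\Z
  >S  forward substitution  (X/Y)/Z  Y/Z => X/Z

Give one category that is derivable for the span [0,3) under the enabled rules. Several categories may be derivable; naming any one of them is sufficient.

S

[0,3] S   <
  [0,2] N   >
    [0,1] "here" : N/(NP/S)
    [1,2] "bone" : NP/S
  [2,3] "sent" : S\N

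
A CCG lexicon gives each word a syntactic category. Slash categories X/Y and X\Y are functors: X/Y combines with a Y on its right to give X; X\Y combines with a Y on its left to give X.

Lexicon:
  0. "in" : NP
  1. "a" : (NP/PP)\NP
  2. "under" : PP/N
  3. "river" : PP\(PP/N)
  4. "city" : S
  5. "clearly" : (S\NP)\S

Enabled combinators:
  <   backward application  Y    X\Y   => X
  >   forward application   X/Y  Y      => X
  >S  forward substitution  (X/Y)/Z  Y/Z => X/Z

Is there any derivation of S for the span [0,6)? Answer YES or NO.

[0,6] S   <
  [0,4] NP   >
    [0,2] NP/PP   <
      [0,1] "in" : NP
      [1,2] "a" : (NP/PP)\NP
    [2,4] PP   <
      [2,3] "under" : PP/N
      [3,4] "river" : PP\(PP/N)
  [4,6] S\NP   <
    [4,5] "city" : S
    [5,6] "clearly" : (S\NP)\S

YES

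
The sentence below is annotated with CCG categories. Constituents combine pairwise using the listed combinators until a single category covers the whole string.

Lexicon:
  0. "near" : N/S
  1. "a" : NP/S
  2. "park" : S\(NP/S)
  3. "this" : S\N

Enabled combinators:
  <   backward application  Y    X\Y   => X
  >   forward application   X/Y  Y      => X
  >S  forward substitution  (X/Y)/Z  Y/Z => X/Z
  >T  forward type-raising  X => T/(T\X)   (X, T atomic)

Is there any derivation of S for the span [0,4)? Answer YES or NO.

[0,4] S   <
  [0,3] N   >
    [0,1] "near" : N/S
    [1,3] S   <
      [1,2] "a" : NP/S
      [2,3] "park" : S\(NP/S)
  [3,4] "this" : S\N

YES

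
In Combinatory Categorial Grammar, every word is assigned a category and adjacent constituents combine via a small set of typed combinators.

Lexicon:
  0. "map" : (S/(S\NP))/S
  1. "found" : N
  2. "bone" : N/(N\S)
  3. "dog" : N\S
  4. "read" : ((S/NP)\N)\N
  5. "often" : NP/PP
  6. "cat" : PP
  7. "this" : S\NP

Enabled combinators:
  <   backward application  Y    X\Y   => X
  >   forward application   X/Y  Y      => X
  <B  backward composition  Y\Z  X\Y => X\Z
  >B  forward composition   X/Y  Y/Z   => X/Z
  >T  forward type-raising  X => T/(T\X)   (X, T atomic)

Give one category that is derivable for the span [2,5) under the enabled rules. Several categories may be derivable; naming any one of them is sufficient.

[0,8] S   >
  [0,7] S/(S\NP)   >
    [0,1] "map" : (S/(S\NP))/S
    [1,7] S   >
      [1,5] S/NP   <
        [1,2] "found" : N
        [2,5] (S/NP)\N   <
          [2,4] N   >
            [2,3] "bone" : N/(N\S)
            [3,4] "dog" : N\S
          [4,5] "read" : ((S/NP)\N)\N
      [5,7] NP   >
        [5,6] "often" : NP/PP
        [6,7] "cat" : PP
  [7,8] "this" : S\NP

(S/NP)\N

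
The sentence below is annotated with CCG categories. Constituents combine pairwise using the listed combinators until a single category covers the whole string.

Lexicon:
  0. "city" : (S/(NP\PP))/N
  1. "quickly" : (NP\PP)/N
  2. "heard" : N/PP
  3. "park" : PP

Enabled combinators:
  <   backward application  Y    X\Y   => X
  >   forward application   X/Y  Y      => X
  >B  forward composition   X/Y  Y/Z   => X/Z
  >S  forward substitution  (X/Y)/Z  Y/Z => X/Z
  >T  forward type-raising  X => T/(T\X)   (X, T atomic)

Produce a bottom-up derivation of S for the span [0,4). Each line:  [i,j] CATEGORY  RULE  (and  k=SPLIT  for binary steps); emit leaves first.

[0,4] S   >
  [0,2] S/N   >S
    [0,1] "city" : (S/(NP\PP))/N
    [1,2] "quickly" : (NP\PP)/N
  [2,4] N   >
    [2,3] "heard" : N/PP
    [3,4] "park" : PP

[0,1] (S/(NP\PP))/N  lex  "city"
[1,2] (NP\PP)/N  lex  "quickly"
[0,2] S/N  >S  k=1
[2,3] N/PP  lex  "heard"
[3,4] PP  lex  "park"
[2,4] N  >  k=3
[0,4] S  >  k=2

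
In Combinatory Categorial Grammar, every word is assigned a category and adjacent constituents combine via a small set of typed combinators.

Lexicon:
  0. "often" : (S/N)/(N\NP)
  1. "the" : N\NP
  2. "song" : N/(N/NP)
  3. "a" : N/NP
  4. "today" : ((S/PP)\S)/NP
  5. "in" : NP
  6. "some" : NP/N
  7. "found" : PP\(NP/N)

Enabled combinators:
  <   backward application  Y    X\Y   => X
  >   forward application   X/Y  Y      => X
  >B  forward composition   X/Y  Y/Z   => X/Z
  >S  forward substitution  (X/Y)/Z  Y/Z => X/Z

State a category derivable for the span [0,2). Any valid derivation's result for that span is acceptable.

S/N

[0,8] S   >
  [0,6] S/PP   <
    [0,4] S   >
      [0,2] S/N   >
        [0,1] "often" : (S/N)/(N\NP)
        [1,2] "the" : N\NP
      [2,4] N   >
        [2,3] "song" : N/(N/NP)
        [3,4] "a" : N/NP
    [4,6] (S/PP)\S   >
      [4,5] "today" : ((S/PP)\S)/NP
      [5,6] "in" : NP
  [6,8] PP   <
    [6,7] "some" : NP/N
    [7,8] "found" : PP\(NP/N)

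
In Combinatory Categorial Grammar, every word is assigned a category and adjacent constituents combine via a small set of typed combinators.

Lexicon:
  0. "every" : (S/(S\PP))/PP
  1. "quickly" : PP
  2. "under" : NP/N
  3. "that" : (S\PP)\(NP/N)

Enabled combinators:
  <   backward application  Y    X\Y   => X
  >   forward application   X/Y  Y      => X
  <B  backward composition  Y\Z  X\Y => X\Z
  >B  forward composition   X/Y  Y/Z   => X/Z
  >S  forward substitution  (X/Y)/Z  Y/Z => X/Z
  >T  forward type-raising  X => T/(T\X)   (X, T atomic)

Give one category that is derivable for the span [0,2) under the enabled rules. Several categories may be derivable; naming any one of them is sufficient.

[0,4] S   >
  [0,2] S/(S\PP)   >
    [0,1] "every" : (S/(S\PP))/PP
    [1,2] "quickly" : PP
  [2,4] S\PP   <
    [2,3] "under" : NP/N
    [3,4] "that" : (S\PP)\(NP/N)

S/(S\PP)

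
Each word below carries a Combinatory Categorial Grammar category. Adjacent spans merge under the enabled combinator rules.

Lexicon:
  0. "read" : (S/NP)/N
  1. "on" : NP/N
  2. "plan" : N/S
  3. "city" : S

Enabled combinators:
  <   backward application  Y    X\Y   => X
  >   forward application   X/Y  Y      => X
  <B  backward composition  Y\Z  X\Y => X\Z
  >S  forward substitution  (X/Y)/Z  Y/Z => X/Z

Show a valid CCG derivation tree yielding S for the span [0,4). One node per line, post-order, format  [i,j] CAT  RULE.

[0,1] (S/NP)/N  lex  "read"
[1,2] NP/N  lex  "on"
[0,2] S/N  >S  k=1
[2,3] N/S  lex  "plan"
[3,4] S  lex  "city"
[2,4] N  >  k=3
[0,4] S  >  k=2

[0,4] S   >
  [0,2] S/N   >S
    [0,1] "read" : (S/NP)/N
    [1,2] "on" : NP/N
  [2,4] N   >
    [2,3] "plan" : N/S
    [3,4] "city" : S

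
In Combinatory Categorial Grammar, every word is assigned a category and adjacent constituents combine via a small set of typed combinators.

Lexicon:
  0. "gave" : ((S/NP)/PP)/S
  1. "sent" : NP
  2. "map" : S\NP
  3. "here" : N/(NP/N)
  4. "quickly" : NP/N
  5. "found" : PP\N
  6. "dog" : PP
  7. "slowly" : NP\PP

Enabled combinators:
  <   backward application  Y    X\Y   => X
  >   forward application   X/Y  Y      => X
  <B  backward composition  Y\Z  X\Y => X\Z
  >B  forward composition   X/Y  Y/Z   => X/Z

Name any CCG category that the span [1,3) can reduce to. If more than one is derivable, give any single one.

[0,8] S   >
  [0,6] S/NP   >
    [0,3] (S/NP)/PP   >
      [0,1] "gave" : ((S/NP)/PP)/S
      [1,3] S   <
        [1,2] "sent" : NP
        [2,3] "map" : S\NP
    [3,6] PP   <
      [3,5] N   >
        [3,4] "here" : N/(NP/N)
        [4,5] "quickly" : NP/N
      [5,6] "found" : PP\N
  [6,8] NP   <
    [6,7] "dog" : PP
    [7,8] "slowly" : NP\PP

S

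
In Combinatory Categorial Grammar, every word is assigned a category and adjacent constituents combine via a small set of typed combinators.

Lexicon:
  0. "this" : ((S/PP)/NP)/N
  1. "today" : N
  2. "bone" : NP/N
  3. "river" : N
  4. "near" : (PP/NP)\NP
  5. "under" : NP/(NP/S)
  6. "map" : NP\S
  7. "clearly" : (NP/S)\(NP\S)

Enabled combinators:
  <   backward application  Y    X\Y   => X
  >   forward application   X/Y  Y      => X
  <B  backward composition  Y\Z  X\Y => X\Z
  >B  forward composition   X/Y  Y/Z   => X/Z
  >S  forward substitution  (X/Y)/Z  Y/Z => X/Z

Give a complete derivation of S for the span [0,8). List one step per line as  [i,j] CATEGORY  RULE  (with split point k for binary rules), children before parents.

[0,8] S   >
  [0,5] S/NP   >S
    [0,2] (S/PP)/NP   >
      [0,1] "this" : ((S/PP)/NP)/N
      [1,2] "today" : N
    [2,5] PP/NP   <
      [2,4] NP   >
        [2,3] "bone" : NP/N
        [3,4] "river" : N
      [4,5] "near" : (PP/NP)\NP
  [5,8] NP   >
    [5,6] "under" : NP/(NP/S)
    [6,8] NP/S   <
      [6,7] "map" : NP\S
      [7,8] "clearly" : (NP/S)\(NP\S)

[0,1] ((S/PP)/NP)/N  lex  "this"
[1,2] N  lex  "today"
[0,2] (S/PP)/NP  >  k=1
[2,3] NP/N  lex  "bone"
[3,4] N  lex  "river"
[2,4] NP  >  k=3
[4,5] (PP/NP)\NP  lex  "near"
[2,5] PP/NP  <  k=4
[0,5] S/NP  >S  k=2
[5,6] NP/(NP/S)  lex  "under"
[6,7] NP\S  lex  "map"
[7,8] (NP/S)\(NP\S)  lex  "clearly"
[6,8] NP/S  <  k=7
[5,8] NP  >  k=6
[0,8] S  >  k=5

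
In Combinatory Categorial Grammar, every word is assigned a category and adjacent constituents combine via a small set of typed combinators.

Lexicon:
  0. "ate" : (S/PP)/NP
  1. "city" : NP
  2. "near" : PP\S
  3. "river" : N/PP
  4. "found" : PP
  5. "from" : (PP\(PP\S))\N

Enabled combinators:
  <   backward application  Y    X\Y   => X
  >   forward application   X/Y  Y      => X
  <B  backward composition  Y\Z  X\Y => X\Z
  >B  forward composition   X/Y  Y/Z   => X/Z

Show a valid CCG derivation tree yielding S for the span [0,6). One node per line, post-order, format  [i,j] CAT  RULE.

[0,6] S   >
  [0,2] S/PP   >
    [0,1] "ate" : (S/PP)/NP
    [1,2] "city" : NP
  [2,6] PP   <
    [2,3] "near" : PP\S
    [3,6] PP\(PP\S)   <
      [3,5] N   >
        [3,4] "river" : N/PP
        [4,5] "found" : PP
      [5,6] "from" : (PP\(PP\S))\N

[0,1] (S/PP)/NP  lex  "ate"
[1,2] NP  lex  "city"
[0,2] S/PP  >  k=1
[2,3] PP\S  lex  "near"
[3,4] N/PP  lex  "river"
[4,5] PP  lex  "found"
[3,5] N  >  k=4
[5,6] (PP\(PP\S))\N  lex  "from"
[3,6] PP\(PP\S)  <  k=5
[2,6] PP  <  k=3
[0,6] S  >  k=2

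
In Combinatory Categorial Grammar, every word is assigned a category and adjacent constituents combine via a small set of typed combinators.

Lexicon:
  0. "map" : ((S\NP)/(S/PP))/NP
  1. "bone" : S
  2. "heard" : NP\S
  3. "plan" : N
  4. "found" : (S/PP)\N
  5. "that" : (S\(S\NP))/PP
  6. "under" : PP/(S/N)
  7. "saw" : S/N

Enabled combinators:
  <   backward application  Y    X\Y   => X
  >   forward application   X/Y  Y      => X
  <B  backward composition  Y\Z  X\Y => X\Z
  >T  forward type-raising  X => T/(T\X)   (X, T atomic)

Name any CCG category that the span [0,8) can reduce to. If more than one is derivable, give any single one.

S

[0,8] S   <
  [0,5] S\NP   >
    [0,3] (S\NP)/(S/PP)   >
      [0,1] "map" : ((S\NP)/(S/PP))/NP
      [1,3] NP   <
        [1,2] "bone" : S
        [2,3] "heard" : NP\S
    [3,5] S/PP   <
      [3,4] "plan" : N
      [4,5] "found" : (S/PP)\N
  [5,8] S\(S\NP)   >
    [5,6] "that" : (S\(S\NP))/PP
    [6,8] PP   >
      [6,7] "under" : PP/(S/N)
      [7,8] "saw" : S/N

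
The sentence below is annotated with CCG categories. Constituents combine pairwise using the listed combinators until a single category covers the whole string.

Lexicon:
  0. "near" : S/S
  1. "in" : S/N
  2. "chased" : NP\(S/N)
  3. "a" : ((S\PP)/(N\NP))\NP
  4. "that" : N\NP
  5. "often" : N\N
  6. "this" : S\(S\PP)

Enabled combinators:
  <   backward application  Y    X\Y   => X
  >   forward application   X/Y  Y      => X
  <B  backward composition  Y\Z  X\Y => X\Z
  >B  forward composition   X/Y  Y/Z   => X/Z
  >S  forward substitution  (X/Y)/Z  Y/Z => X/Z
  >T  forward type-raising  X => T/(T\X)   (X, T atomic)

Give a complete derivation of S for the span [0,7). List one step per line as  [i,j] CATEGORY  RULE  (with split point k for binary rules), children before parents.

[0,7] S   <
  [0,6] S\PP   >
    [0,4] (S\PP)/(N\NP)   <
      [0,3] NP   <
        [0,2] S/N   >B
          [0,1] "near" : S/S
          [1,2] "in" : S/N
        [2,3] "chased" : NP\(S/N)
      [3,4] "a" : ((S\PP)/(N\NP))\NP
    [4,6] N\NP   <B
      [4,5] "that" : N\NP
      [5,6] "often" : N\N
  [6,7] "this" : S\(S\PP)

[0,1] S/S  lex  "near"
[1,2] S/N  lex  "in"
[0,2] S/N  >B  k=1
[2,3] NP\(S/N)  lex  "chased"
[0,3] NP  <  k=2
[3,4] ((S\PP)/(N\NP))\NP  lex  "a"
[0,4] (S\PP)/(N\NP)  <  k=3
[4,5] N\NP  lex  "that"
[5,6] N\N  lex  "often"
[4,6] N\NP  <B  k=5
[0,6] S\PP  >  k=4
[6,7] S\(S\PP)  lex  "this"
[0,7] S  <  k=6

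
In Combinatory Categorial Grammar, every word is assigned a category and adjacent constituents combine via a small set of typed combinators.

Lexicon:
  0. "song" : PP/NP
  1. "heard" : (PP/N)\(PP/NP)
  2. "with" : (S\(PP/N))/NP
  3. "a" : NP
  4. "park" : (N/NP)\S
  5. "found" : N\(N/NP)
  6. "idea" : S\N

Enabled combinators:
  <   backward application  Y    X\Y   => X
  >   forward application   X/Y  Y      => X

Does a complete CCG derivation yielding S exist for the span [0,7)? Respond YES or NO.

[0,7] S   <
  [0,6] N   <
    [0,5] N/NP   <
      [0,4] S   <
        [0,2] PP/N   <
          [0,1] "song" : PP/NP
          [1,2] "heard" : (PP/N)\(PP/NP)
        [2,4] S\(PP/N)   >
          [2,3] "with" : (S\(PP/N))/NP
          [3,4] "a" : NP
      [4,5] "park" : (N/NP)\S
    [5,6] "found" : N\(N/NP)
  [6,7] "idea" : S\N

YES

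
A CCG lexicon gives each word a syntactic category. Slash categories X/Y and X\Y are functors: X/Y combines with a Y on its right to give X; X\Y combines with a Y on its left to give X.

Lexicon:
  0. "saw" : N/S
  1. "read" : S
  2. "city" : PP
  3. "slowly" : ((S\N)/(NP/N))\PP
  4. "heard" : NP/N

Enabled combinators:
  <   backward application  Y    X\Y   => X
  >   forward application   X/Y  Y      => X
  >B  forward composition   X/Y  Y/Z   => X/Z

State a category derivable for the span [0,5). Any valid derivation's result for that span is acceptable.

S

[0,5] S   <
  [0,2] N   >
    [0,1] "saw" : N/S
    [1,2] "read" : S
  [2,5] S\N   >
    [2,4] (S\N)/(NP/N)   <
      [2,3] "city" : PP
      [3,4] "slowly" : ((S\N)/(NP/N))\PP
    [4,5] "heard" : NP/N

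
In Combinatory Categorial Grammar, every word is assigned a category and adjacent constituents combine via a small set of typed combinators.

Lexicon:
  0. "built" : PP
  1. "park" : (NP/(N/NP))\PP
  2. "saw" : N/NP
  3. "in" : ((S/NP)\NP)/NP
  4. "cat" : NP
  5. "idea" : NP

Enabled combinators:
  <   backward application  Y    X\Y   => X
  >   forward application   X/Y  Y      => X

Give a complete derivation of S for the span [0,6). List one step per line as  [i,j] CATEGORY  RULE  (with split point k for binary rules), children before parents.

[0,1] PP  lex  "built"
[1,2] (NP/(N/NP))\PP  lex  "park"
[0,2] NP/(N/NP)  <  k=1
[2,3] N/NP  lex  "saw"
[0,3] NP  >  k=2
[3,4] ((S/NP)\NP)/NP  lex  "in"
[4,5] NP  lex  "cat"
[3,5] (S/NP)\NP  >  k=4
[0,5] S/NP  <  k=3
[5,6] NP  lex  "idea"
[0,6] S  >  k=5

[0,6] S   >
  [0,5] S/NP   <
    [0,3] NP   >
      [0,2] NP/(N/NP)   <
        [0,1] "built" : PP
        [1,2] "park" : (NP/(N/NP))\PP
      [2,3] "saw" : N/NP
    [3,5] (S/NP)\NP   >
      [3,4] "in" : ((S/NP)\NP)/NP
      [4,5] "cat" : NP
  [5,6] "idea" : NP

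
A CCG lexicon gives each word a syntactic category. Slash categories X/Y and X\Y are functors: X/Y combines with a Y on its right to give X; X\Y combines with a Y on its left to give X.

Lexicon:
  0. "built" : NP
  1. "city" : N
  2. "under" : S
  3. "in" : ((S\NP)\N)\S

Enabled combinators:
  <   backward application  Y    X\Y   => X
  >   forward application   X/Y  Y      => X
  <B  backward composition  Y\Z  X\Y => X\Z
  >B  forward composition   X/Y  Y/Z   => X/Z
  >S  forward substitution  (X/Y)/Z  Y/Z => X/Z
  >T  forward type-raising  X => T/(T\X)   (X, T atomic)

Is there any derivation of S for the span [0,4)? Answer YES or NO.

[0,4] S   >
  [0,1] S/(S\NP)   >T
    [0,1] "built" : NP
  [1,4] S\NP   <
    [1,2] "city" : N
    [2,4] (S\NP)\N   <
      [2,3] "under" : S
      [3,4] "in" : ((S\NP)\N)\S

YES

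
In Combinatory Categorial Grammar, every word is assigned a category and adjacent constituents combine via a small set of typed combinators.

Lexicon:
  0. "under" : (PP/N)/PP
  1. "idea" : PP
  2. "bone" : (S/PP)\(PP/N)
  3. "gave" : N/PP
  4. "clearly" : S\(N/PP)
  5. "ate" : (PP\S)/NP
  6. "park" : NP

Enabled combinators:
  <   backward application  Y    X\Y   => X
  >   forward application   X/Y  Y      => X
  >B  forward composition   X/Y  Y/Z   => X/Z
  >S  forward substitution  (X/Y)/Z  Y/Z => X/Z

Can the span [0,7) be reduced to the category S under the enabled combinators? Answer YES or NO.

[0,7] S   >
  [0,3] S/PP   <
    [0,2] PP/N   >
      [0,1] "under" : (PP/N)/PP
      [1,2] "idea" : PP
    [2,3] "bone" : (S/PP)\(PP/N)
  [3,7] PP   <
    [3,5] S   <
      [3,4] "gave" : N/PP
      [4,5] "clearly" : S\(N/PP)
    [5,7] PP\S   >
      [5,6] "ate" : (PP\S)/NP
      [6,7] "park" : NP

YES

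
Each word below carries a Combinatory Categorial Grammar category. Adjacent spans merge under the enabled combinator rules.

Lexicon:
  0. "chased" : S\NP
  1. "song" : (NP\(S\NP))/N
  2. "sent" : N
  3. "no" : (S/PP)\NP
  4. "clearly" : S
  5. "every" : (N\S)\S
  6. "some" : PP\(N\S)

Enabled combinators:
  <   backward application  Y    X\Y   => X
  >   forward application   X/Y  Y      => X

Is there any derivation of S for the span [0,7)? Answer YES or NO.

[0,7] S   >
  [0,4] S/PP   <
    [0,3] NP   <
      [0,1] "chased" : S\NP
      [1,3] NP\(S\NP)   >
        [1,2] "song" : (NP\(S\NP))/N
        [2,3] "sent" : N
    [3,4] "no" : (S/PP)\NP
  [4,7] PP   <
    [4,6] N\S   <
      [4,5] "clearly" : S
      [5,6] "every" : (N\S)\S
    [6,7] "some" : PP\(N\S)

YES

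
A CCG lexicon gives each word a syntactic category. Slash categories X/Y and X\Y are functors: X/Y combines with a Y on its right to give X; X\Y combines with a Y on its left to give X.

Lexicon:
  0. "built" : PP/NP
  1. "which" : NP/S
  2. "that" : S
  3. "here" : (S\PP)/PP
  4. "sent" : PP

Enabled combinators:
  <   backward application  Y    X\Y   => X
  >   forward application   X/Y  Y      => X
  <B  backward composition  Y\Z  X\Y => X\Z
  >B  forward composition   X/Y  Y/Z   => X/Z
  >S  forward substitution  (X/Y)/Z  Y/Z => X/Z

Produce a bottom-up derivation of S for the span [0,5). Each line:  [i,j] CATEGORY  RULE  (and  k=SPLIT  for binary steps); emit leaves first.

[0,1] PP/NP  lex  "built"
[1,2] NP/S  lex  "which"
[2,3] S  lex  "that"
[1,3] NP  >  k=2
[0,3] PP  >  k=1
[3,4] (S\PP)/PP  lex  "here"
[4,5] PP  lex  "sent"
[3,5] S\PP  >  k=4
[0,5] S  <  k=3

[0,5] S   <
  [0,3] PP   >
    [0,1] "built" : PP/NP
    [1,3] NP   >
      [1,2] "which" : NP/S
      [2,3] "that" : S
  [3,5] S\PP   >
    [3,4] "here" : (S\PP)/PP
    [4,5] "sent" : PP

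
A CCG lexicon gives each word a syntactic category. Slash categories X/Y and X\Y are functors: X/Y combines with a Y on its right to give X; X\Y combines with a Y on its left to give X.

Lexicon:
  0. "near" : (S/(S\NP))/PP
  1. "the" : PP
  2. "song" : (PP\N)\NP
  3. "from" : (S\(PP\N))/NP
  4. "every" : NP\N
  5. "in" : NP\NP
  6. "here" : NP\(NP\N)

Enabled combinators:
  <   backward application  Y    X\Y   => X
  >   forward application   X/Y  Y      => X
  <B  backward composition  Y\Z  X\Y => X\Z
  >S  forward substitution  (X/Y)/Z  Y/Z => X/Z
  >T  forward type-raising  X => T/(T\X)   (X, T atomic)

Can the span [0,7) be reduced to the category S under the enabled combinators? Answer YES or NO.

YES

[0,7] S   >
  [0,2] S/(S\NP)   >
    [0,1] "near" : (S/(S\NP))/PP
    [1,2] "the" : PP
  [2,7] S\NP   <B
    [2,3] "song" : (PP\N)\NP
    [3,7] S\(PP\N)   >
      [3,4] "from" : (S\(PP\N))/NP
      [4,7] NP   <
        [4,6] NP\N   <B
          [4,5] "every" : NP\N
          [5,6] "in" : NP\NP
        [6,7] "here" : NP\(NP\N)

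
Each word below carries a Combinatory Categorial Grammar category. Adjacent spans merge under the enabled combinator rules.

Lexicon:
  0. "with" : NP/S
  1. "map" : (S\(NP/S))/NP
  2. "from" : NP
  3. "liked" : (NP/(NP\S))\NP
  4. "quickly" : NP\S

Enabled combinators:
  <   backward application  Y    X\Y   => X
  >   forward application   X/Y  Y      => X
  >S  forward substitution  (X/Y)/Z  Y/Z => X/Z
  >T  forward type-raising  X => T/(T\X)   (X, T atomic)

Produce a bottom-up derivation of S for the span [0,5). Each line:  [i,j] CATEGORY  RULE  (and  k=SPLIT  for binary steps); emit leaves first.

[0,5] S   <
  [0,1] "with" : NP/S
  [1,5] S\(NP/S)   >
    [1,2] "map" : (S\(NP/S))/NP
    [2,5] NP   >
      [2,4] NP/(NP\S)   <
        [2,3] "from" : NP
        [3,4] "liked" : (NP/(NP\S))\NP
      [4,5] "quickly" : NP\S

[0,1] NP/S  lex  "with"
[1,2] (S\(NP/S))/NP  lex  "map"
[2,3] NP  lex  "from"
[3,4] (NP/(NP\S))\NP  lex  "liked"
[2,4] NP/(NP\S)  <  k=3
[4,5] NP\S  lex  "quickly"
[2,5] NP  >  k=4
[1,5] S\(NP/S)  >  k=2
[0,5] S  <  k=1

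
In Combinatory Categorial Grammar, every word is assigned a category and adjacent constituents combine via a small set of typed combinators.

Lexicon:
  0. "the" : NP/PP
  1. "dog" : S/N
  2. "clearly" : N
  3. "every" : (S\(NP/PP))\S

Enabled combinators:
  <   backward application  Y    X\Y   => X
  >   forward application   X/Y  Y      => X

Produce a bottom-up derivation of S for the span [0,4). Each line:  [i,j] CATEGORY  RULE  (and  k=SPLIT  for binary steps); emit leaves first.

[0,4] S   <
  [0,1] "the" : NP/PP
  [1,4] S\(NP/PP)   <
    [1,3] S   >
      [1,2] "dog" : S/N
      [2,3] "clearly" : N
    [3,4] "every" : (S\(NP/PP))\S

[0,1] NP/PP  lex  "the"
[1,2] S/N  lex  "dog"
[2,3] N  lex  "clearly"
[1,3] S  >  k=2
[3,4] (S\(NP/PP))\S  lex  "every"
[1,4] S\(NP/PP)  <  k=3
[0,4] S  <  k=1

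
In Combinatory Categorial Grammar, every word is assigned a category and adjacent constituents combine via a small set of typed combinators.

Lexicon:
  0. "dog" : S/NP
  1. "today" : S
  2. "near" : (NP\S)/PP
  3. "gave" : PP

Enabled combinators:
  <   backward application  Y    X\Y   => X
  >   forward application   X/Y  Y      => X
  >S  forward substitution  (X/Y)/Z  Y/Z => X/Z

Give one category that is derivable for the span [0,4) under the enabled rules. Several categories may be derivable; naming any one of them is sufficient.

[0,4] S   >
  [0,1] "dog" : S/NP
  [1,4] NP   <
    [1,2] "today" : S
    [2,4] NP\S   >
      [2,3] "near" : (NP\S)/PP
      [3,4] "gave" : PP

S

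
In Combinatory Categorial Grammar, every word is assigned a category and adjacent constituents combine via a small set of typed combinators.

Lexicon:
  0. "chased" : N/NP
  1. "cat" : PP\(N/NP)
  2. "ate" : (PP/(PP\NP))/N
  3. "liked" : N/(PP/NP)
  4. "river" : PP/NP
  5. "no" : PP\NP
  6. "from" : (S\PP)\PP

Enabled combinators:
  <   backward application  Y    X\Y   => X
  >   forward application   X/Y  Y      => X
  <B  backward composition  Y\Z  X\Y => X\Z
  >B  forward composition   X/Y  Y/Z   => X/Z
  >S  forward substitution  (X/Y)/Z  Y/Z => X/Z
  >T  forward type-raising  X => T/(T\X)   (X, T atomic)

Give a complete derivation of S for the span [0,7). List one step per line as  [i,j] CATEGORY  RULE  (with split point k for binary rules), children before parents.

[0,7] S   <
  [0,2] PP   <
    [0,1] "chased" : N/NP
    [1,2] "cat" : PP\(N/NP)
  [2,7] S\PP   <
    [2,6] PP   >
      [2,5] PP/(PP\NP)   >
        [2,3] "ate" : (PP/(PP\NP))/N
        [3,5] N   >
          [3,4] "liked" : N/(PP/NP)
          [4,5] "river" : PP/NP
      [5,6] "no" : PP\NP
    [6,7] "from" : (S\PP)\PP

[0,1] N/NP  lex  "chased"
[1,2] PP\(N/NP)  lex  "cat"
[0,2] PP  <  k=1
[2,3] (PP/(PP\NP))/N  lex  "ate"
[3,4] N/(PP/NP)  lex  "liked"
[4,5] PP/NP  lex  "river"
[3,5] N  >  k=4
[2,5] PP/(PP\NP)  >  k=3
[5,6] PP\NP  lex  "no"
[2,6] PP  >  k=5
[6,7] (S\PP)\PP  lex  "from"
[2,7] S\PP  <  k=6
[0,7] S  <  k=2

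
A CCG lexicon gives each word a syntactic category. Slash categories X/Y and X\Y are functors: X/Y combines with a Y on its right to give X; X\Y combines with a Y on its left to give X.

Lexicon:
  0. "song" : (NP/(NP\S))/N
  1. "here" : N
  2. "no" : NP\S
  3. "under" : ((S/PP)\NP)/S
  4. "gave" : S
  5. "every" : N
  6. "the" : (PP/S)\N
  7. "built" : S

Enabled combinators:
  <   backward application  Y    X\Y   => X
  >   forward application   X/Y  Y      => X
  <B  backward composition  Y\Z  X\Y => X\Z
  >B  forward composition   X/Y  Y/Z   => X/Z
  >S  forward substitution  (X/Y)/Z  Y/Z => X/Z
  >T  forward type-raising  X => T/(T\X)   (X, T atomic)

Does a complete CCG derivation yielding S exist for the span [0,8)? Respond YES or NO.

YES

[0,8] S   >
  [0,5] S/PP   <
    [0,3] NP   >
      [0,2] NP/(NP\S)   >
        [0,1] "song" : (NP/(NP\S))/N
        [1,2] "here" : N
      [2,3] "no" : NP\S
    [3,5] (S/PP)\NP   >
      [3,4] "under" : ((S/PP)\NP)/S
      [4,5] "gave" : S
  [5,8] PP   >
    [5,7] PP/S   <
      [5,6] "every" : N
      [6,7] "the" : (PP/S)\N
    [7,8] "built" : S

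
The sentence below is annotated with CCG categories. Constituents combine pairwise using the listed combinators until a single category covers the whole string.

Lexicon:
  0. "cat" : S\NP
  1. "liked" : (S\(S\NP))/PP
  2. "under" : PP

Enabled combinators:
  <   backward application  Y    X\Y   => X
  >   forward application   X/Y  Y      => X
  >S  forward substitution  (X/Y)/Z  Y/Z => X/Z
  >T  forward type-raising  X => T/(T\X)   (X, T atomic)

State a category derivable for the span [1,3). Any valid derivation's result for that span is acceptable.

S\(S\NP)

[0,3] S   <
  [0,1] "cat" : S\NP
  [1,3] S\(S\NP)   >
    [1,2] "liked" : (S\(S\NP))/PP
    [2,3] "under" : PP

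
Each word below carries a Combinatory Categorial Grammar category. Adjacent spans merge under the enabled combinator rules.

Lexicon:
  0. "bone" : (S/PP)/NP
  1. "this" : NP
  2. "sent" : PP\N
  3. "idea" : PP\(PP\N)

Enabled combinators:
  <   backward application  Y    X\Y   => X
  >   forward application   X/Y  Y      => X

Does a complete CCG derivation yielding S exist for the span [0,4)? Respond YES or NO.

[0,4] S   >
  [0,2] S/PP   >
    [0,1] "bone" : (S/PP)/NP
    [1,2] "this" : NP
  [2,4] PP   <
    [2,3] "sent" : PP\N
    [3,4] "idea" : PP\(PP\N)

YES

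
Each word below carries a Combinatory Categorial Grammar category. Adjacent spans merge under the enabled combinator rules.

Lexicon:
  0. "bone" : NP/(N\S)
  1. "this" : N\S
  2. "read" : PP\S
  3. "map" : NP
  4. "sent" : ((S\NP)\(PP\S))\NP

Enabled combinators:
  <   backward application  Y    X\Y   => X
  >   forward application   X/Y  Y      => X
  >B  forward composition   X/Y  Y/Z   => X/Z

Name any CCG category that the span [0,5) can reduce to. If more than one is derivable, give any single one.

S

[0,5] S   <
  [0,2] NP   >
    [0,1] "bone" : NP/(N\S)
    [1,2] "this" : N\S
  [2,5] S\NP   <
    [2,3] "read" : PP\S
    [3,5] (S\NP)\(PP\S)   <
      [3,4] "map" : NP
      [4,5] "sent" : ((S\NP)\(PP\S))\NP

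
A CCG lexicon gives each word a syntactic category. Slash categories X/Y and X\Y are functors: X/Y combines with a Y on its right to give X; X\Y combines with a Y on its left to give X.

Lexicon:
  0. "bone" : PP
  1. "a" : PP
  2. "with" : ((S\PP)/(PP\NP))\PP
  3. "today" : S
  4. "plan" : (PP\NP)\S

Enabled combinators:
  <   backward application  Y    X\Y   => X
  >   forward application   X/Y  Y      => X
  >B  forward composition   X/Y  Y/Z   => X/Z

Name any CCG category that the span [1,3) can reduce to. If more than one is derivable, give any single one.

(S\PP)/(PP\NP)

[0,5] S   <
  [0,1] "bone" : PP
  [1,5] S\PP   >
    [1,3] (S\PP)/(PP\NP)   <
      [1,2] "a" : PP
      [2,3] "with" : ((S\PP)/(PP\NP))\PP
    [3,5] PP\NP   <
      [3,4] "today" : S
      [4,5] "plan" : (PP\NP)\S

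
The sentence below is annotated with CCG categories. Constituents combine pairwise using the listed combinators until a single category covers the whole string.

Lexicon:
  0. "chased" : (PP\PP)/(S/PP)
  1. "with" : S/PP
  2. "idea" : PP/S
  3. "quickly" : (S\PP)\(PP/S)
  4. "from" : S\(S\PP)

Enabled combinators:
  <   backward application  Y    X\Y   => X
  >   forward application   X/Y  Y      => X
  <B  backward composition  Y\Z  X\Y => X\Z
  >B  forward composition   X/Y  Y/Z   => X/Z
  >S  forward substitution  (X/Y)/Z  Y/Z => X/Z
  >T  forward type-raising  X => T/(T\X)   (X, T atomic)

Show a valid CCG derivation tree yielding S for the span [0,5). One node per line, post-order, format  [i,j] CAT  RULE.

[0,5] S   <
  [0,4] S\PP   <B
    [0,2] PP\PP   >
      [0,1] "chased" : (PP\PP)/(S/PP)
      [1,2] "with" : S/PP
    [2,4] S\PP   <
      [2,3] "idea" : PP/S
      [3,4] "quickly" : (S\PP)\(PP/S)
  [4,5] "from" : S\(S\PP)

[0,1] (PP\PP)/(S/PP)  lex  "chased"
[1,2] S/PP  lex  "with"
[0,2] PP\PP  >  k=1
[2,3] PP/S  lex  "idea"
[3,4] (S\PP)\(PP/S)  lex  "quickly"
[2,4] S\PP  <  k=3
[0,4] S\PP  <B  k=2
[4,5] S\(S\PP)  lex  "from"
[0,5] S  <  k=4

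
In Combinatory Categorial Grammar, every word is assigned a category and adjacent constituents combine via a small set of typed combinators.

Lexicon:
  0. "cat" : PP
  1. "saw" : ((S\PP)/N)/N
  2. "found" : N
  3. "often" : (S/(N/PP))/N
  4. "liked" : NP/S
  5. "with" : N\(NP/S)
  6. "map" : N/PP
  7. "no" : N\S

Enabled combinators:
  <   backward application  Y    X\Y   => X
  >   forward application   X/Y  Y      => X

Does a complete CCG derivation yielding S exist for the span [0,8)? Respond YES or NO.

[0,8] S   <
  [0,1] "cat" : PP
  [1,8] S\PP   >
    [1,3] (S\PP)/N   >
      [1,2] "saw" : ((S\PP)/N)/N
      [2,3] "found" : N
    [3,8] N   <
      [3,7] S   >
        [3,6] S/(N/PP)   >
          [3,4] "often" : (S/(N/PP))/N
          [4,6] N   <
            [4,5] "liked" : NP/S
            [5,6] "with" : N\(NP/S)
        [6,7] "map" : N/PP
      [7,8] "no" : N\S

YES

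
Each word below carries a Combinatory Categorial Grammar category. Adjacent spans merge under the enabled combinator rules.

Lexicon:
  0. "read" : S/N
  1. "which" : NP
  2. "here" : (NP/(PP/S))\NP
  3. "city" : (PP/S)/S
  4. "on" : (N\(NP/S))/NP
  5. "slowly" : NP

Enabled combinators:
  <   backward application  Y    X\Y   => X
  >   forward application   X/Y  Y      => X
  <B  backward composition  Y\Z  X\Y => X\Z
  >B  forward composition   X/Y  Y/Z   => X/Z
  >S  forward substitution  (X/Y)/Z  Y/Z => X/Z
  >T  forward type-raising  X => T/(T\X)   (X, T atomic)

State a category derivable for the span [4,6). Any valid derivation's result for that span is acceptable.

[0,6] S   >
  [0,1] "read" : S/N
  [1,6] N   <
    [1,4] NP/S   >B
      [1,3] NP/(PP/S)   <
        [1,2] "which" : NP
        [2,3] "here" : (NP/(PP/S))\NP
      [3,4] "city" : (PP/S)/S
    [4,6] N\(NP/S)   >
      [4,5] "on" : (N\(NP/S))/NP
      [5,6] "slowly" : NP

N\(NP/S)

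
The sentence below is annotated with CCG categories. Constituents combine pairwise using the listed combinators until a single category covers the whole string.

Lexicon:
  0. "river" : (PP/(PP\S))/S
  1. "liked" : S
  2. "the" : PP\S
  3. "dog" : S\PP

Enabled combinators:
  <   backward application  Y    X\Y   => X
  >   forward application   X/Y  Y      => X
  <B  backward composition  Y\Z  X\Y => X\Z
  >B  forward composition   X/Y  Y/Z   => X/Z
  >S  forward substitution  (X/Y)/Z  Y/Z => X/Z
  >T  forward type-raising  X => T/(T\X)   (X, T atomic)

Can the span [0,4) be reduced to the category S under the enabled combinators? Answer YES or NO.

[0,4] S   <
  [0,3] PP   >
    [0,2] PP/(PP\S)   >
      [0,1] "river" : (PP/(PP\S))/S
      [1,2] "liked" : S
    [2,3] "the" : PP\S
  [3,4] "dog" : S\PP

YES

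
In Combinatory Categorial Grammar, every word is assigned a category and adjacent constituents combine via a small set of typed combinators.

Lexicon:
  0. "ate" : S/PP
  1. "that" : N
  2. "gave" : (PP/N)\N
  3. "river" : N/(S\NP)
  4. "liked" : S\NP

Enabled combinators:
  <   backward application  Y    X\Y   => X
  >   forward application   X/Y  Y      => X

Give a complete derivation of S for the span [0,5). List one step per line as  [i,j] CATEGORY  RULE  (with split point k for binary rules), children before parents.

[0,5] S   >
  [0,1] "ate" : S/PP
  [1,5] PP   >
    [1,3] PP/N   <
      [1,2] "that" : N
      [2,3] "gave" : (PP/N)\N
    [3,5] N   >
      [3,4] "river" : N/(S\NP)
      [4,5] "liked" : S\NP

[0,1] S/PP  lex  "ate"
[1,2] N  lex  "that"
[2,3] (PP/N)\N  lex  "gave"
[1,3] PP/N  <  k=2
[3,4] N/(S\NP)  lex  "river"
[4,5] S\NP  lex  "liked"
[3,5] N  >  k=4
[1,5] PP  >  k=3
[0,5] S  >  k=1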